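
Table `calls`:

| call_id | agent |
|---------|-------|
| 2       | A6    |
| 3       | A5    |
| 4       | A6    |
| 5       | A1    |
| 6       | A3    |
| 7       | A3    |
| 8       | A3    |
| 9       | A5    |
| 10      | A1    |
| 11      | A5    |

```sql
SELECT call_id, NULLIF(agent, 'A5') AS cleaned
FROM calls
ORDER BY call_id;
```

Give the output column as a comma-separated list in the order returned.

A6, NULL, A6, A1, A3, A3, A3, NULL, A1, NULL

call_id=2: agent=A6 vs A5: differ → A6
call_id=3: agent=A5 vs A5: equal → NULL
call_id=4: agent=A6 vs A5: differ → A6
call_id=5: agent=A1 vs A5: differ → A1
call_id=6: agent=A3 vs A5: differ → A3
call_id=7: agent=A3 vs A5: differ → A3
call_id=8: agent=A3 vs A5: differ → A3
call_id=9: agent=A5 vs A5: equal → NULL
call_id=10: agent=A1 vs A5: differ → A1
call_id=11: agent=A5 vs A5: equal → NULL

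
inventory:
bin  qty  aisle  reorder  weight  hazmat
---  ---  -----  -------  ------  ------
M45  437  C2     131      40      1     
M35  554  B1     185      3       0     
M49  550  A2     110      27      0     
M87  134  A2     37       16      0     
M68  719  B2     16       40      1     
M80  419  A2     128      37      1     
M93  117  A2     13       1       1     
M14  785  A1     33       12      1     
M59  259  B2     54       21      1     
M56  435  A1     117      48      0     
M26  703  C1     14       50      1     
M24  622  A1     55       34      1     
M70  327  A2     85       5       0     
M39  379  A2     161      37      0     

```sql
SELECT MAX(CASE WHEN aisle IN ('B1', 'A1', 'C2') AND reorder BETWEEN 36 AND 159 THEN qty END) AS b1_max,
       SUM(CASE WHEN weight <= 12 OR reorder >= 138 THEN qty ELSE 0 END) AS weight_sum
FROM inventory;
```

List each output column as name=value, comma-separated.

[b1_max: aisle IN ('B1', 'A1', 'C2') AND reorder BETWEEN 36 AND 159]
bin=M45: ✓ → 437
bin=M35: ✗
bin=M49: ✗
bin=M87: ✗
bin=M68: ✗
bin=M80: ✗
bin=M93: ✗
bin=M14: ✗
bin=M59: ✗
bin=M56: ✓ → 435
bin=M26: ✗
bin=M24: ✓ → 622
bin=M70: ✗
bin=M39: ✗
b1_max = MAX(437, 435, 622) = 622
—
[weight_sum: weight <= 12 OR reorder >= 138]
bin=M45: ✗
bin=M35: ✓ → 554
bin=M49: ✗
bin=M87: ✗
bin=M68: ✗
bin=M80: ✗
bin=M93: ✓ → 117
bin=M14: ✓ → 785
bin=M59: ✗
bin=M56: ✗
bin=M26: ✗
bin=M24: ✗
bin=M70: ✓ → 327
bin=M39: ✓ → 379
weight_sum = 554 + 117 + 785 + 327 + 379 = 2162

b1_max=622, weight_sum=2162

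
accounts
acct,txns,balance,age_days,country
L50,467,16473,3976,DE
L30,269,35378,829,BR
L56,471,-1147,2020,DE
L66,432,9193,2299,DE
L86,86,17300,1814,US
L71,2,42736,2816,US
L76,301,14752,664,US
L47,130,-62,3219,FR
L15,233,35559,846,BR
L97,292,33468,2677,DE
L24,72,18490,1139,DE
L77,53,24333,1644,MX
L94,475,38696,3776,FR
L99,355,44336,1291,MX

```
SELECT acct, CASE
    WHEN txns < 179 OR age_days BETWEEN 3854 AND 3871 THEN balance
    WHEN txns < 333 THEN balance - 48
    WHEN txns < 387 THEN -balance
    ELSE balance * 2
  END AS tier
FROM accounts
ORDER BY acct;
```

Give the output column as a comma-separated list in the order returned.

35511, 18490, 35330, -62, 32946, -2294, 18386, 42736, 14704, 24333, 17300, 77392, 33420, -44336

acct=L15: txns < 333 → 35511
acct=L24: txns < 179 OR age_days BETWEEN 3854 AND 3871 → 18490
acct=L30: txns < 333 → 35330
acct=L47: txns < 179 OR age_days BETWEEN 3854 AND 3871 → -62
acct=L50: ELSE → 32946
acct=L56: ELSE → -2294
acct=L66: ELSE → 18386
acct=L71: txns < 179 OR age_days BETWEEN 3854 AND 3871 → 42736
acct=L76: txns < 333 → 14704
acct=L77: txns < 179 OR age_days BETWEEN 3854 AND 3871 → 24333
acct=L86: txns < 179 OR age_days BETWEEN 3854 AND 3871 → 17300
acct=L94: ELSE → 77392
acct=L97: txns < 333 → 33420
acct=L99: txns < 387 → -44336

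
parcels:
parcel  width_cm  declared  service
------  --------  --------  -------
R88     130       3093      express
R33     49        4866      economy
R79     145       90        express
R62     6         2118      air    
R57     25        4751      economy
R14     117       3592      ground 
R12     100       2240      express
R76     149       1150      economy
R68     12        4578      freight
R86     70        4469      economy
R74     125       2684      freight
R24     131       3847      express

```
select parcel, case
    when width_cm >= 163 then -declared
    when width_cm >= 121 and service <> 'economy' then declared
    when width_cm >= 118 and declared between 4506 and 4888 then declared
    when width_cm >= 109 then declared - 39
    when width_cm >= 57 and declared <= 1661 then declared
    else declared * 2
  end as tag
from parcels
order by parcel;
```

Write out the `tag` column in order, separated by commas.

4480, 3553, 3847, 9732, 9502, 4236, 9156, 2684, 1111, 90, 8938, 3093

parcel=R12: ELSE → 4480
parcel=R14: width_cm >= 109 → 3553
parcel=R24: width_cm >= 121 and service <> 'economy' → 3847
parcel=R33: ELSE → 9732
parcel=R57: ELSE → 9502
parcel=R62: ELSE → 4236
parcel=R68: ELSE → 9156
parcel=R74: width_cm >= 121 and service <> 'economy' → 2684
parcel=R76: width_cm >= 109 → 1111
parcel=R79: width_cm >= 121 and service <> 'economy' → 90
parcel=R86: ELSE → 8938
parcel=R88: width_cm >= 121 and service <> 'economy' → 3093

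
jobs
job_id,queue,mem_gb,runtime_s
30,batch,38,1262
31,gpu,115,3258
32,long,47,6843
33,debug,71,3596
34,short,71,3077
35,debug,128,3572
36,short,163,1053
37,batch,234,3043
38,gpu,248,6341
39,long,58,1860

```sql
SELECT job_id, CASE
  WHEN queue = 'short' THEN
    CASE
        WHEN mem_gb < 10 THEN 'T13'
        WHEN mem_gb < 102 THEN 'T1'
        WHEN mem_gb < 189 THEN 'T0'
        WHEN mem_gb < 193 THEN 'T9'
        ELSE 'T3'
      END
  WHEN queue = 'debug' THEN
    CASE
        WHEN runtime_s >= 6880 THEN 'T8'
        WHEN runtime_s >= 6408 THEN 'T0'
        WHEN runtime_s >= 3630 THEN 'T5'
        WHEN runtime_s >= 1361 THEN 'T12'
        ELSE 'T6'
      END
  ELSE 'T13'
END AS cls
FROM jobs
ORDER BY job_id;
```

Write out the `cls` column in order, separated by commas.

job_id=30: queue='batch' → outer ELSE → T13
job_id=31: queue='gpu' → outer ELSE → T13
job_id=32: queue='long' → outer ELSE → T13
job_id=33: queue='debug' → inner[runtime_s >= 1361] → T12
job_id=34: queue='short' → inner[mem_gb < 102] → T1
job_id=35: queue='debug' → inner[runtime_s >= 1361] → T12
job_id=36: queue='short' → inner[mem_gb < 189] → T0
job_id=37: queue='batch' → outer ELSE → T13
job_id=38: queue='gpu' → outer ELSE → T13
job_id=39: queue='long' → outer ELSE → T13

T13, T13, T13, T12, T1, T12, T0, T13, T13, T13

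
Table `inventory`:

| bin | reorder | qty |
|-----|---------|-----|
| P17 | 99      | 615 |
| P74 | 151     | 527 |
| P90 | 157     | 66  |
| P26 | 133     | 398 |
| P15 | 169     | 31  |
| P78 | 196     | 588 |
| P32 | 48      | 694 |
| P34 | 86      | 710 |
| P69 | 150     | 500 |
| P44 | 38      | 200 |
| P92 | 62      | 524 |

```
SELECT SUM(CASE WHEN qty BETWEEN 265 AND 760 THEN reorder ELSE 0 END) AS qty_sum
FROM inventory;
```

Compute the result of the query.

925

bin=P17: ✓ → 99
bin=P74: ✓ → 151
bin=P90: ✗
bin=P26: ✓ → 133
bin=P15: ✗
bin=P78: ✓ → 196
bin=P32: ✓ → 48
bin=P34: ✓ → 86
bin=P69: ✓ → 150
bin=P44: ✗
bin=P92: ✓ → 62
qty_sum = 99 + 151 + 133 + 196 + 48 + 86 + 150 + 62 = 925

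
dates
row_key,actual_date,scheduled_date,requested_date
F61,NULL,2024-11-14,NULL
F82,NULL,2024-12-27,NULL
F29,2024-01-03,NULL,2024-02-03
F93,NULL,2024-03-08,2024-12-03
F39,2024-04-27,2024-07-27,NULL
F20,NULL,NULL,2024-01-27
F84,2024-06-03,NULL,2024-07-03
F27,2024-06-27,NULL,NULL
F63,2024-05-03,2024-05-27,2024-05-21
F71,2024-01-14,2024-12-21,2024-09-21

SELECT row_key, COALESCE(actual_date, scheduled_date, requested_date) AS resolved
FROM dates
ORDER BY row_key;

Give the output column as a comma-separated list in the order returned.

2024-01-27, 2024-06-27, 2024-01-03, 2024-04-27, 2024-11-14, 2024-05-03, 2024-01-14, 2024-12-27, 2024-06-03, 2024-03-08

row_key=F20: actual_date=NULL, scheduled_date=NULL, requested_date=2024-01-27 → 2024-01-27
row_key=F27: actual_date=2024-06-27 → 2024-06-27
row_key=F29: actual_date=2024-01-03 → 2024-01-03
row_key=F39: actual_date=2024-04-27 → 2024-04-27
row_key=F61: actual_date=NULL, scheduled_date=2024-11-14 → 2024-11-14
row_key=F63: actual_date=2024-05-03 → 2024-05-03
row_key=F71: actual_date=2024-01-14 → 2024-01-14
row_key=F82: actual_date=NULL, scheduled_date=2024-12-27 → 2024-12-27
row_key=F84: actual_date=2024-06-03 → 2024-06-03
row_key=F93: actual_date=NULL, scheduled_date=2024-03-08 → 2024-03-08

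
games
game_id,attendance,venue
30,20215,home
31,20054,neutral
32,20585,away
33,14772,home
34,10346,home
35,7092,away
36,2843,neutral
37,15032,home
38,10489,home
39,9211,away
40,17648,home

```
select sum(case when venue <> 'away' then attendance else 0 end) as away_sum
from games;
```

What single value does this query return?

game_id=30: ✓ → 20215
game_id=31: ✓ → 20054
game_id=32: ✗
game_id=33: ✓ → 14772
game_id=34: ✓ → 10346
game_id=35: ✗
game_id=36: ✓ → 2843
game_id=37: ✓ → 15032
game_id=38: ✓ → 10489
game_id=39: ✗
game_id=40: ✓ → 17648
away_sum = 20215 + 20054 + 14772 + 10346 + 2843 + 15032 + 10489 + 17648 = 111399

111399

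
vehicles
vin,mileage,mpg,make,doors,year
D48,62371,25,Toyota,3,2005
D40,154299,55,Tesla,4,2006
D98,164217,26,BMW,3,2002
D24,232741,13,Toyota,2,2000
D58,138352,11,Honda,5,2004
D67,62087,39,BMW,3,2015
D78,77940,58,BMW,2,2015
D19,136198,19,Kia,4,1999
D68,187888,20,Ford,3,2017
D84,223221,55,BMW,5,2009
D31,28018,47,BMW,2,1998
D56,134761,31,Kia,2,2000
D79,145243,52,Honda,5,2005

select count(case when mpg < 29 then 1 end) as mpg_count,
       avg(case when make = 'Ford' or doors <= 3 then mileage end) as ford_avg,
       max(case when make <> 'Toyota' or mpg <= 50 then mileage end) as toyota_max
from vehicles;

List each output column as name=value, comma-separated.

mpg_count=6, ford_avg=118752.875, toyota_max=232741

[mpg_count: mpg < 29]
vin=D48: ✓ → 1
vin=D40: ✗
vin=D98: ✓ → 1
vin=D24: ✓ → 1
vin=D58: ✓ → 1
vin=D67: ✗
vin=D78: ✗
vin=D19: ✓ → 1
vin=D68: ✓ → 1
vin=D84: ✗
vin=D31: ✗
vin=D56: ✗
vin=D79: ✗
mpg_count = COUNT(1, 1, 1, 1, 1, 1) = 6
—
[ford_avg: make = 'Ford' or doors <= 3]
vin=D48: ✓ → 62371
vin=D40: ✗
vin=D98: ✓ → 164217
vin=D24: ✓ → 232741
vin=D58: ✗
vin=D67: ✓ → 62087
vin=D78: ✓ → 77940
vin=D19: ✗
vin=D68: ✓ → 187888
vin=D84: ✗
vin=D31: ✓ → 28018
vin=D56: ✓ → 134761
vin=D79: ✗
ford_avg = (62371 + 164217 + 232741 + 62087 + 77940 + 187888 + 28018 + 134761) / 8 = 118752.875
—
[toyota_max: make <> 'Toyota' or mpg <= 50]
vin=D48: ✓ → 62371
vin=D40: ✓ → 154299
vin=D98: ✓ → 164217
vin=D24: ✓ → 232741
vin=D58: ✓ → 138352
vin=D67: ✓ → 62087
vin=D78: ✓ → 77940
vin=D19: ✓ → 136198
vin=D68: ✓ → 187888
vin=D84: ✓ → 223221
vin=D31: ✓ → 28018
vin=D56: ✓ → 134761
vin=D79: ✓ → 145243
toyota_max = MAX(62371, 154299, 164217, 232741, 138352, 62087, 77940, 136198, 187888, 223221, 28018, 134761, 145243) = 232741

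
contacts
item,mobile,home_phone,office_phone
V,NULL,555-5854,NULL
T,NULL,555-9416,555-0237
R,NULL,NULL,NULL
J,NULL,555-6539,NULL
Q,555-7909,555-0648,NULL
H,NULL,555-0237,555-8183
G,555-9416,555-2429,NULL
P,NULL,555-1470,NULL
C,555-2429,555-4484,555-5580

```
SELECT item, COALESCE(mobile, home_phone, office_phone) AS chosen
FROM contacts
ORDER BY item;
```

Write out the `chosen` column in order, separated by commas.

item=C: mobile=555-2429 → 555-2429
item=G: mobile=555-9416 → 555-9416
item=H: mobile=NULL, home_phone=555-0237 → 555-0237
item=J: mobile=NULL, home_phone=555-6539 → 555-6539
item=P: mobile=NULL, home_phone=555-1470 → 555-1470
item=Q: mobile=555-7909 → 555-7909
item=R: mobile=NULL, home_phone=NULL, office_phone=NULL (all NULL) → NULL
item=T: mobile=NULL, home_phone=555-9416 → 555-9416
item=V: mobile=NULL, home_phone=555-5854 → 555-5854

555-2429, 555-9416, 555-0237, 555-6539, 555-1470, 555-7909, NULL, 555-9416, 555-5854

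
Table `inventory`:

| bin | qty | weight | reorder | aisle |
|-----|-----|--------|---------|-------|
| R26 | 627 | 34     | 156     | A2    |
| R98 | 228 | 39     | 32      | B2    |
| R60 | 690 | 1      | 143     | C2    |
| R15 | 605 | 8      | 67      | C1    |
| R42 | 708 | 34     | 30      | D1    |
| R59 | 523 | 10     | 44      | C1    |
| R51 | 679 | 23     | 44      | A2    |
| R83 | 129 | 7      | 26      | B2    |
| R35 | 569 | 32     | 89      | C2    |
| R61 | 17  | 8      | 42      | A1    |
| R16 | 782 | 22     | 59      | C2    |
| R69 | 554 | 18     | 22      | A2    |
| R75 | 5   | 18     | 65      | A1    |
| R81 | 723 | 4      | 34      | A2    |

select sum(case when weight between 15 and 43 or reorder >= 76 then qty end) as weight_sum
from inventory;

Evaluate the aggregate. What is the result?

bin=R26: ✓ → 627
bin=R98: ✓ → 228
bin=R60: ✓ → 690
bin=R15: ✗
bin=R42: ✓ → 708
bin=R59: ✗
bin=R51: ✓ → 679
bin=R83: ✗
bin=R35: ✓ → 569
bin=R61: ✗
bin=R16: ✓ → 782
bin=R69: ✓ → 554
bin=R75: ✓ → 5
bin=R81: ✗
weight_sum = 627 + 228 + 690 + 708 + 679 + 569 + 782 + 554 + 5 = 4842

4842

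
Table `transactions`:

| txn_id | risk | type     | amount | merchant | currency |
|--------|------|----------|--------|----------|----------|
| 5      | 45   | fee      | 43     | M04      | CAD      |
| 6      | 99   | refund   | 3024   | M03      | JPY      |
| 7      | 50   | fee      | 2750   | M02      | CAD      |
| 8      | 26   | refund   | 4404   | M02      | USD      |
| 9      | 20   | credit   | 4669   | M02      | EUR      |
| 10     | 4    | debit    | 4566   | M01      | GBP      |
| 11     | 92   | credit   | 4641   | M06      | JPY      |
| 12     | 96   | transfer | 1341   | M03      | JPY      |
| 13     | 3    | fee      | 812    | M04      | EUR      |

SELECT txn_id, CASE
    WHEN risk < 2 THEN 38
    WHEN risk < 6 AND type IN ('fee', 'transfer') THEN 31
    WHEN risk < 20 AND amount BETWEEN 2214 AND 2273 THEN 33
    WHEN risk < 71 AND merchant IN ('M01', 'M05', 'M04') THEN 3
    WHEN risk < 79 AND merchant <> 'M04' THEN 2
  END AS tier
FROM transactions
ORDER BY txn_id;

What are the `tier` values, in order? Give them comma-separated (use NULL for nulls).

txn_id=5: risk < 71 AND merchant IN ('M01', 'M05', 'M04') → 3
txn_id=6: (no match → NULL) → NULL
txn_id=7: risk < 79 AND merchant <> 'M04' → 2
txn_id=8: risk < 79 AND merchant <> 'M04' → 2
txn_id=9: risk < 79 AND merchant <> 'M04' → 2
txn_id=10: risk < 71 AND merchant IN ('M01', 'M05', 'M04') → 3
txn_id=11: (no match → NULL) → NULL
txn_id=12: (no match → NULL) → NULL
txn_id=13: risk < 6 AND type IN ('fee', 'transfer') → 31

3, NULL, 2, 2, 2, 3, NULL, NULL, 31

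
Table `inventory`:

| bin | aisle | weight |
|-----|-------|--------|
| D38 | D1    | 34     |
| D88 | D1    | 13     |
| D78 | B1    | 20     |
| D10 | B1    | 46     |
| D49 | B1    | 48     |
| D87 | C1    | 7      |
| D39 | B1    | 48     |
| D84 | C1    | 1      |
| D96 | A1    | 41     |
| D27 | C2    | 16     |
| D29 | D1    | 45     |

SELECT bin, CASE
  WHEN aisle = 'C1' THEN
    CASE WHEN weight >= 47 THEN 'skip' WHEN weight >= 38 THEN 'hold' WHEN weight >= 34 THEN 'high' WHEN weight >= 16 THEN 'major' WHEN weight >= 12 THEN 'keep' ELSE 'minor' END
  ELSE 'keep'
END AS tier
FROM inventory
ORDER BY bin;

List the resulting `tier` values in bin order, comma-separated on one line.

bin=D10: aisle='B1' → outer ELSE → keep
bin=D27: aisle='C2' → outer ELSE → keep
bin=D29: aisle='D1' → outer ELSE → keep
bin=D38: aisle='D1' → outer ELSE → keep
bin=D39: aisle='B1' → outer ELSE → keep
bin=D49: aisle='B1' → outer ELSE → keep
bin=D78: aisle='B1' → outer ELSE → keep
bin=D84: aisle='C1' → inner[ELSE] → minor
bin=D87: aisle='C1' → inner[ELSE] → minor
bin=D88: aisle='D1' → outer ELSE → keep
bin=D96: aisle='A1' → outer ELSE → keep

keep, keep, keep, keep, keep, keep, keep, minor, minor, keep, keep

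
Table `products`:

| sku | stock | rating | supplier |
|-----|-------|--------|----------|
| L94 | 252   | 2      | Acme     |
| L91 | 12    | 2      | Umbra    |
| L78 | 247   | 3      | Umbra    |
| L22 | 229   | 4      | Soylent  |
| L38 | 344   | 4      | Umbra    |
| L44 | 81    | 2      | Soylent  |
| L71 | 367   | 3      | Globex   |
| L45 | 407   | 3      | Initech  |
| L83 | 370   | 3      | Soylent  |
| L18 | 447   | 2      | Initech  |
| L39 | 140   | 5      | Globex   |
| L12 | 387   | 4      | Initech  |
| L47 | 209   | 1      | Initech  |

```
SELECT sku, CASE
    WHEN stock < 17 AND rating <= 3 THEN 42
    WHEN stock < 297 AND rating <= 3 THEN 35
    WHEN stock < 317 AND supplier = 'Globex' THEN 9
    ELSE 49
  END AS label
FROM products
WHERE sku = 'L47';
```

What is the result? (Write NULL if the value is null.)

35

sku = L47: stock=209, rating=1, supplier=Initech.
stock < 17 AND rating <= 3 → false
stock < 297 AND rating <= 3 → true → 35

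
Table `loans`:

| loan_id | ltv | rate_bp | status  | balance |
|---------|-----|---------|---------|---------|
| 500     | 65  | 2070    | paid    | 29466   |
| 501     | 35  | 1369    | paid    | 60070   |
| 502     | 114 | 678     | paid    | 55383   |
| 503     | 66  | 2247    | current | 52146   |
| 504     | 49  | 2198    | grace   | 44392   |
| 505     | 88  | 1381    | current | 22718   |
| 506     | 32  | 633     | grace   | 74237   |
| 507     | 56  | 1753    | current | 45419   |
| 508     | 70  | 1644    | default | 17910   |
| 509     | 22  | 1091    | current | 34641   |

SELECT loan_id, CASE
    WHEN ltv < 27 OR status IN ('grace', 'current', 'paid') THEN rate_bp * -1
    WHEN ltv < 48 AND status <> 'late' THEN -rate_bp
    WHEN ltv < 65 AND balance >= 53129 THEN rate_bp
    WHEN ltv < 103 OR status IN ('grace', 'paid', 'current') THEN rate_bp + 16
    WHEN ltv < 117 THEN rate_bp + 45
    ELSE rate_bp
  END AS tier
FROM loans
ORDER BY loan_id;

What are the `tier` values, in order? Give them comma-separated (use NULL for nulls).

-2070, -1369, -678, -2247, -2198, -1381, -633, -1753, 1660, -1091

loan_id=500: ltv < 27 OR status IN ('grace', 'current', 'paid') → -2070
loan_id=501: ltv < 27 OR status IN ('grace', 'current', 'paid') → -1369
loan_id=502: ltv < 27 OR status IN ('grace', 'current', 'paid') → -678
loan_id=503: ltv < 27 OR status IN ('grace', 'current', 'paid') → -2247
loan_id=504: ltv < 27 OR status IN ('grace', 'current', 'paid') → -2198
loan_id=505: ltv < 27 OR status IN ('grace', 'current', 'paid') → -1381
loan_id=506: ltv < 27 OR status IN ('grace', 'current', 'paid') → -633
loan_id=507: ltv < 27 OR status IN ('grace', 'current', 'paid') → -1753
loan_id=508: ltv < 103 OR status IN ('grace', 'paid', 'current') → 1660
loan_id=509: ltv < 27 OR status IN ('grace', 'current', 'paid') → -1091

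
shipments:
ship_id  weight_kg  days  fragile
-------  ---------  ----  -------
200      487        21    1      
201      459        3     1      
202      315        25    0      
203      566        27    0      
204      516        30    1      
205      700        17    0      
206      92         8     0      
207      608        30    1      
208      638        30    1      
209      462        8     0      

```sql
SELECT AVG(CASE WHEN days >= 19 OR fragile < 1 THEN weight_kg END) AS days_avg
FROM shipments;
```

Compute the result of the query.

ship_id=200: ✓ → 487
ship_id=201: ✗
ship_id=202: ✓ → 315
ship_id=203: ✓ → 566
ship_id=204: ✓ → 516
ship_id=205: ✓ → 700
ship_id=206: ✓ → 92
ship_id=207: ✓ → 608
ship_id=208: ✓ → 638
ship_id=209: ✓ → 462
days_avg = (487 + 315 + 566 + 516 + 700 + 92 + 608 + 638 + 462) / 9 = 487.1111111111

487.1111111111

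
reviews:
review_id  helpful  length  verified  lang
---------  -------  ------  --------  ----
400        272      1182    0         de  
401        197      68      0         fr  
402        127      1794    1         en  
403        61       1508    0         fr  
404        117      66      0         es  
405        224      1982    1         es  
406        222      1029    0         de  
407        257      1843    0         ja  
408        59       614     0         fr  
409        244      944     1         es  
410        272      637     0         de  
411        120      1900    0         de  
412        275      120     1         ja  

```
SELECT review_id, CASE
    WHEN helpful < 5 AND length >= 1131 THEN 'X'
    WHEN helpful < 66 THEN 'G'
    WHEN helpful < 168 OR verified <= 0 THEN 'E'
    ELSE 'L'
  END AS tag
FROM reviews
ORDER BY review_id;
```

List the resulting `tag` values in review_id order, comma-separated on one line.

review_id=400: helpful < 168 OR verified <= 0 → E
review_id=401: helpful < 168 OR verified <= 0 → E
review_id=402: helpful < 168 OR verified <= 0 → E
review_id=403: helpful < 66 → G
review_id=404: helpful < 168 OR verified <= 0 → E
review_id=405: ELSE → L
review_id=406: helpful < 168 OR verified <= 0 → E
review_id=407: helpful < 168 OR verified <= 0 → E
review_id=408: helpful < 66 → G
review_id=409: ELSE → L
review_id=410: helpful < 168 OR verified <= 0 → E
review_id=411: helpful < 168 OR verified <= 0 → E
review_id=412: ELSE → L

E, E, E, G, E, L, E, E, G, L, E, E, L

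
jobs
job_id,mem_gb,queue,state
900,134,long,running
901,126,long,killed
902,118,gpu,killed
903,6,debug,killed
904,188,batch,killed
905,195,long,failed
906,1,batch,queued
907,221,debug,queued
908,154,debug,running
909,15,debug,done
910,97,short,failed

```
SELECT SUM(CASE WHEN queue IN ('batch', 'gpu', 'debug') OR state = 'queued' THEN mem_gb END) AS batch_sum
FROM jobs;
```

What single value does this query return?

703

job_id=900: ✗
job_id=901: ✗
job_id=902: ✓ → 118
job_id=903: ✓ → 6
job_id=904: ✓ → 188
job_id=905: ✗
job_id=906: ✓ → 1
job_id=907: ✓ → 221
job_id=908: ✓ → 154
job_id=909: ✓ → 15
job_id=910: ✗
batch_sum = 118 + 6 + 188 + 1 + 221 + 154 + 15 = 703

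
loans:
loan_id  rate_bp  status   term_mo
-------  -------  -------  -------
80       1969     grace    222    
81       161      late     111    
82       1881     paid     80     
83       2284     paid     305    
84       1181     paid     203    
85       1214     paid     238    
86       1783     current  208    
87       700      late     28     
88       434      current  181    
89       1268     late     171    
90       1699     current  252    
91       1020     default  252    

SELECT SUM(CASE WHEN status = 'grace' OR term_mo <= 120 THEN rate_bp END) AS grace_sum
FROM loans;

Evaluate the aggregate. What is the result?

loan_id=80: ✓ → 1969
loan_id=81: ✓ → 161
loan_id=82: ✓ → 1881
loan_id=83: ✗
loan_id=84: ✗
loan_id=85: ✗
loan_id=86: ✗
loan_id=87: ✓ → 700
loan_id=88: ✗
loan_id=89: ✗
loan_id=90: ✗
loan_id=91: ✗
grace_sum = 1969 + 161 + 1881 + 700 = 4711

4711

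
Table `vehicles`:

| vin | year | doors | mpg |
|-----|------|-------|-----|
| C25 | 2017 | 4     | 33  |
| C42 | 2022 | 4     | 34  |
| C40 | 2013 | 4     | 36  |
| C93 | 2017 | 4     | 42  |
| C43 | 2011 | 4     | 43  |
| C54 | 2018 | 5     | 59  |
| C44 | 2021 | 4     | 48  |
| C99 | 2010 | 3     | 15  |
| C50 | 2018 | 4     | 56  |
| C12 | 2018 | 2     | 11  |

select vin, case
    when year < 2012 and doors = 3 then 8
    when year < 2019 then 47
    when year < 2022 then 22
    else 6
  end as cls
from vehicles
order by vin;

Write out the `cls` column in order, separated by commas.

47, 47, 47, 6, 47, 22, 47, 47, 47, 8

vin=C12: year < 2019 → 47
vin=C25: year < 2019 → 47
vin=C40: year < 2019 → 47
vin=C42: ELSE → 6
vin=C43: year < 2019 → 47
vin=C44: year < 2022 → 22
vin=C50: year < 2019 → 47
vin=C54: year < 2019 → 47
vin=C93: year < 2019 → 47
vin=C99: year < 2012 and doors = 3 → 8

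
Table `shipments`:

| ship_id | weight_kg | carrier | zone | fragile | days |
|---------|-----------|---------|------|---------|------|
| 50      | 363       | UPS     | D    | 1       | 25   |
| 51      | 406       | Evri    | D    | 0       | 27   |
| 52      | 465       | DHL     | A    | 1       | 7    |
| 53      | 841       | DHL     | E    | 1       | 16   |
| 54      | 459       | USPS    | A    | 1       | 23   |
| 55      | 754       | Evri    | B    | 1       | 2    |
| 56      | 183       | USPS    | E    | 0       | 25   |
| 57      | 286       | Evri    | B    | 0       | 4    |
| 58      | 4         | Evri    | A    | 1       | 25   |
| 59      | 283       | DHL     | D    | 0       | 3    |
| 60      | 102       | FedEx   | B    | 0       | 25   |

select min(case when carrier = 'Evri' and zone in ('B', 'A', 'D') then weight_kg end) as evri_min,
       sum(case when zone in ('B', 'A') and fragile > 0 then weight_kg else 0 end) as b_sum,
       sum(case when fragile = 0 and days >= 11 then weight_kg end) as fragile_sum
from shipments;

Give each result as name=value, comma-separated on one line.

[evri_min: carrier = 'Evri' and zone in ('B', 'A', 'D')]
ship_id=50: ✗
ship_id=51: ✓ → 406
ship_id=52: ✗
ship_id=53: ✗
ship_id=54: ✗
ship_id=55: ✓ → 754
ship_id=56: ✗
ship_id=57: ✓ → 286
ship_id=58: ✓ → 4
ship_id=59: ✗
ship_id=60: ✗
evri_min = MIN(406, 754, 286, 4) = 4
—
[b_sum: zone in ('B', 'A') and fragile > 0]
ship_id=50: ✗
ship_id=51: ✗
ship_id=52: ✓ → 465
ship_id=53: ✗
ship_id=54: ✓ → 459
ship_id=55: ✓ → 754
ship_id=56: ✗
ship_id=57: ✗
ship_id=58: ✓ → 4
ship_id=59: ✗
ship_id=60: ✗
b_sum = 465 + 459 + 754 + 4 = 1682
—
[fragile_sum: fragile = 0 and days >= 11]
ship_id=50: ✗
ship_id=51: ✓ → 406
ship_id=52: ✗
ship_id=53: ✗
ship_id=54: ✗
ship_id=55: ✗
ship_id=56: ✓ → 183
ship_id=57: ✗
ship_id=58: ✗
ship_id=59: ✗
ship_id=60: ✓ → 102
fragile_sum = 406 + 183 + 102 = 691

evri_min=4, b_sum=1682, fragile_sum=691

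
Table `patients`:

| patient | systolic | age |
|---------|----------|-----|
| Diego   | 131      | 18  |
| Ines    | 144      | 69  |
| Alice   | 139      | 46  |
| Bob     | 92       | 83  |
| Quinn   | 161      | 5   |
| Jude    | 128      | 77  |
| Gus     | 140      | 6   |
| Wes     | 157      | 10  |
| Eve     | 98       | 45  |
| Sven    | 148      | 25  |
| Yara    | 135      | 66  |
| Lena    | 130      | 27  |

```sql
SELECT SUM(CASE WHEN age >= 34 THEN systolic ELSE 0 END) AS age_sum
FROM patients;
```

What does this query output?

patient=Diego: ✗
patient=Ines: ✓ → 144
patient=Alice: ✓ → 139
patient=Bob: ✓ → 92
patient=Quinn: ✗
patient=Jude: ✓ → 128
patient=Gus: ✗
patient=Wes: ✗
patient=Eve: ✓ → 98
patient=Sven: ✗
patient=Yara: ✓ → 135
patient=Lena: ✗
age_sum = 144 + 139 + 92 + 128 + 98 + 135 = 736

736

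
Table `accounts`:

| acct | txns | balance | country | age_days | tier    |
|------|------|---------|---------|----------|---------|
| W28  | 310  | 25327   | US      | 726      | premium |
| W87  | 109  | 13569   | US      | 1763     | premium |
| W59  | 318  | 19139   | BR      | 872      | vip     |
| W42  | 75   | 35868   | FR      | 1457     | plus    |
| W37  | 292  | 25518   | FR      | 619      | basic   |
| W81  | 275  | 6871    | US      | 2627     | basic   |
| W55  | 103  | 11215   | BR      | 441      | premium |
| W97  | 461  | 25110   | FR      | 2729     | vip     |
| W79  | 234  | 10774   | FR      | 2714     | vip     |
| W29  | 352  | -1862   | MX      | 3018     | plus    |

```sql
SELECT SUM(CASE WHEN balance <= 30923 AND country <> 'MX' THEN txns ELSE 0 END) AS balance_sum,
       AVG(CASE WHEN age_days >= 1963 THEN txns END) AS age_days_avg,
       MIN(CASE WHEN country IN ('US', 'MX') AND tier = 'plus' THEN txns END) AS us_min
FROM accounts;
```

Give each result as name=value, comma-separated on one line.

balance_sum=2102, age_days_avg=330.5, us_min=352

[balance_sum: balance <= 30923 AND country <> 'MX']
acct=W28: ✓ → 310
acct=W87: ✓ → 109
acct=W59: ✓ → 318
acct=W42: ✗
acct=W37: ✓ → 292
acct=W81: ✓ → 275
acct=W55: ✓ → 103
acct=W97: ✓ → 461
acct=W79: ✓ → 234
acct=W29: ✗
balance_sum = 310 + 109 + 318 + 292 + 275 + 103 + 461 + 234 = 2102
—
[age_days_avg: age_days >= 1963]
acct=W28: ✗
acct=W87: ✗
acct=W59: ✗
acct=W42: ✗
acct=W37: ✗
acct=W81: ✓ → 275
acct=W55: ✗
acct=W97: ✓ → 461
acct=W79: ✓ → 234
acct=W29: ✓ → 352
age_days_avg = (275 + 461 + 234 + 352) / 4 = 330.5
—
[us_min: country IN ('US', 'MX') AND tier = 'plus']
acct=W28: ✗
acct=W87: ✗
acct=W59: ✗
acct=W42: ✗
acct=W37: ✗
acct=W81: ✗
acct=W55: ✗
acct=W97: ✗
acct=W79: ✗
acct=W29: ✓ → 352
us_min = MIN(352) = 352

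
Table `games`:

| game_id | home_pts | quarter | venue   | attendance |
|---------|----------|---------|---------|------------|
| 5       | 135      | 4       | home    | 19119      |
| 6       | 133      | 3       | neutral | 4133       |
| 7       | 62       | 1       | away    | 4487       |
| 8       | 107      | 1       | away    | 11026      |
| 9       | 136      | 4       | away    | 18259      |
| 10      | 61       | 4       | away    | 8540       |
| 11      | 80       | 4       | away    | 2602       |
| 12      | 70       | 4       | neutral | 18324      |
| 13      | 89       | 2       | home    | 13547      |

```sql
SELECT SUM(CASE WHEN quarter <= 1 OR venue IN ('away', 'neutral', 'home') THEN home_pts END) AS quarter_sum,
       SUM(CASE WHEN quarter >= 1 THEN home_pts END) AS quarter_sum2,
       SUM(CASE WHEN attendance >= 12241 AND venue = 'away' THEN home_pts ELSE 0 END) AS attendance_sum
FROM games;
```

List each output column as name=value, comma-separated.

quarter_sum=873, quarter_sum2=873, attendance_sum=136

[quarter_sum: quarter <= 1 OR venue IN ('away', 'neutral', 'home')]
game_id=5: ✓ → 135
game_id=6: ✓ → 133
game_id=7: ✓ → 62
game_id=8: ✓ → 107
game_id=9: ✓ → 136
game_id=10: ✓ → 61
game_id=11: ✓ → 80
game_id=12: ✓ → 70
game_id=13: ✓ → 89
quarter_sum = 135 + 133 + 62 + 107 + 136 + 61 + 80 + 70 + 89 = 873
—
[quarter_sum2: quarter >= 1]
game_id=5: ✓ → 135
game_id=6: ✓ → 133
game_id=7: ✓ → 62
game_id=8: ✓ → 107
game_id=9: ✓ → 136
game_id=10: ✓ → 61
game_id=11: ✓ → 80
game_id=12: ✓ → 70
game_id=13: ✓ → 89
quarter_sum2 = 135 + 133 + 62 + 107 + 136 + 61 + 80 + 70 + 89 = 873
—
[attendance_sum: attendance >= 12241 AND venue = 'away']
game_id=5: ✗
game_id=6: ✗
game_id=7: ✗
game_id=8: ✗
game_id=9: ✓ → 136
game_id=10: ✗
game_id=11: ✗
game_id=12: ✗
game_id=13: ✗
attendance_sum = 136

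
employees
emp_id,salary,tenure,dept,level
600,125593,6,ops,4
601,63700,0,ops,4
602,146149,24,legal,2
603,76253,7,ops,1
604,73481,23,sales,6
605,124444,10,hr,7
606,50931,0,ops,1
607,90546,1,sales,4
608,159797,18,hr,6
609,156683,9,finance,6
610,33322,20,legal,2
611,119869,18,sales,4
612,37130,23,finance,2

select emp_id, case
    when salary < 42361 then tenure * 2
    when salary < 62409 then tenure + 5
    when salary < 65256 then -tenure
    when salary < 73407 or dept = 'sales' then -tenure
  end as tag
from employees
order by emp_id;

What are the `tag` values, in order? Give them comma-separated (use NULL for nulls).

emp_id=600: (no match → NULL) → NULL
emp_id=601: salary < 65256 → 0
emp_id=602: (no match → NULL) → NULL
emp_id=603: (no match → NULL) → NULL
emp_id=604: salary < 73407 or dept = 'sales' → -23
emp_id=605: (no match → NULL) → NULL
emp_id=606: salary < 62409 → 5
emp_id=607: salary < 73407 or dept = 'sales' → -1
emp_id=608: (no match → NULL) → NULL
emp_id=609: (no match → NULL) → NULL
emp_id=610: salary < 42361 → 40
emp_id=611: salary < 73407 or dept = 'sales' → -18
emp_id=612: salary < 42361 → 46

NULL, 0, NULL, NULL, -23, NULL, 5, -1, NULL, NULL, 40, -18, 46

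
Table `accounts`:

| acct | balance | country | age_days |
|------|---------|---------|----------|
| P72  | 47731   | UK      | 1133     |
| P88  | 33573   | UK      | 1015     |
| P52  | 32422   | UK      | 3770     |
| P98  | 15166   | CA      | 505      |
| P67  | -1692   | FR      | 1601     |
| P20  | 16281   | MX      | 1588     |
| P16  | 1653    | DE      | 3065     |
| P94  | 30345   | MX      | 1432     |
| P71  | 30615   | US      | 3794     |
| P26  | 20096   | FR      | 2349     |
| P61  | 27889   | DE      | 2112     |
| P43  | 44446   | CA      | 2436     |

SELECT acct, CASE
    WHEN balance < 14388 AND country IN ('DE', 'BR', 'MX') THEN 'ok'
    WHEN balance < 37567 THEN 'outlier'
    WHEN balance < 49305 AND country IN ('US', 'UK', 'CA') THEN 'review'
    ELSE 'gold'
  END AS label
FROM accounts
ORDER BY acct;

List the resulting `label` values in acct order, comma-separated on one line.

ok, outlier, outlier, review, outlier, outlier, outlier, outlier, review, outlier, outlier, outlier

acct=P16: balance < 14388 AND country IN ('DE', 'BR', 'MX') → ok
acct=P20: balance < 37567 → outlier
acct=P26: balance < 37567 → outlier
acct=P43: balance < 49305 AND country IN ('US', 'UK', 'CA') → review
acct=P52: balance < 37567 → outlier
acct=P61: balance < 37567 → outlier
acct=P67: balance < 37567 → outlier
acct=P71: balance < 37567 → outlier
acct=P72: balance < 49305 AND country IN ('US', 'UK', 'CA') → review
acct=P88: balance < 37567 → outlier
acct=P94: balance < 37567 → outlier
acct=P98: balance < 37567 → outlier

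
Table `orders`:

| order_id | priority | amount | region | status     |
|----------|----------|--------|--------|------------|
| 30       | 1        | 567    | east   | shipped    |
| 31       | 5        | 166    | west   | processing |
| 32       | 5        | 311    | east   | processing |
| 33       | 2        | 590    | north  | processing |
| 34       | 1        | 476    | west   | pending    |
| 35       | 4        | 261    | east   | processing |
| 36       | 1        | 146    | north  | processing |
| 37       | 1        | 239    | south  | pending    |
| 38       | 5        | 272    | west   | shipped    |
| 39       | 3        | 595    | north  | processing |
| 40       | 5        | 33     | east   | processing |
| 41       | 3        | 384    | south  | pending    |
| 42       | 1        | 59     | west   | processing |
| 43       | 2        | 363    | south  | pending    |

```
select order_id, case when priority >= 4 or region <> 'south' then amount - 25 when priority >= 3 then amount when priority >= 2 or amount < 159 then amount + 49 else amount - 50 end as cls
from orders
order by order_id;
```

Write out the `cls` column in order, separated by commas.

542, 141, 286, 565, 451, 236, 121, 189, 247, 570, 8, 384, 34, 412

order_id=30: priority >= 4 or region <> 'south' → 542
order_id=31: priority >= 4 or region <> 'south' → 141
order_id=32: priority >= 4 or region <> 'south' → 286
order_id=33: priority >= 4 or region <> 'south' → 565
order_id=34: priority >= 4 or region <> 'south' → 451
order_id=35: priority >= 4 or region <> 'south' → 236
order_id=36: priority >= 4 or region <> 'south' → 121
order_id=37: ELSE → 189
order_id=38: priority >= 4 or region <> 'south' → 247
order_id=39: priority >= 4 or region <> 'south' → 570
order_id=40: priority >= 4 or region <> 'south' → 8
order_id=41: priority >= 3 → 384
order_id=42: priority >= 4 or region <> 'south' → 34
order_id=43: priority >= 2 or amount < 159 → 412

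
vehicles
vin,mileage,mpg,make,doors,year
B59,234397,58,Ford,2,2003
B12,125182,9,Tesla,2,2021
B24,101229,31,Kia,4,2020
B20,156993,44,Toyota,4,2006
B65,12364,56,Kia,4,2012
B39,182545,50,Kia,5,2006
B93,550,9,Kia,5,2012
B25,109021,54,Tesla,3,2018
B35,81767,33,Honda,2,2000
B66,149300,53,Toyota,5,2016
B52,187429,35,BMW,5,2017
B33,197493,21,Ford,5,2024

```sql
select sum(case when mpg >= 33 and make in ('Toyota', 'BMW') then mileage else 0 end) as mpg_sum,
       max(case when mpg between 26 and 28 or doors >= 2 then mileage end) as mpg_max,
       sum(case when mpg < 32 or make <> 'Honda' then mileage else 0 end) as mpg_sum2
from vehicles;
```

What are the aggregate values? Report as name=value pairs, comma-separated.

[mpg_sum: mpg >= 33 and make in ('Toyota', 'BMW')]
vin=B59: ✗
vin=B12: ✗
vin=B24: ✗
vin=B20: ✓ → 156993
vin=B65: ✗
vin=B39: ✗
vin=B93: ✗
vin=B25: ✗
vin=B35: ✗
vin=B66: ✓ → 149300
vin=B52: ✓ → 187429
vin=B33: ✗
mpg_sum = 156993 + 149300 + 187429 = 493722
—
[mpg_max: mpg between 26 and 28 or doors >= 2]
vin=B59: ✓ → 234397
vin=B12: ✓ → 125182
vin=B24: ✓ → 101229
vin=B20: ✓ → 156993
vin=B65: ✓ → 12364
vin=B39: ✓ → 182545
vin=B93: ✓ → 550
vin=B25: ✓ → 109021
vin=B35: ✓ → 81767
vin=B66: ✓ → 149300
vin=B52: ✓ → 187429
vin=B33: ✓ → 197493
mpg_max = MAX(234397, 125182, 101229, 156993, 12364, 182545, 550, 109021, 81767, 149300, 187429, 197493) = 234397
—
[mpg_sum2: mpg < 32 or make <> 'Honda']
vin=B59: ✓ → 234397
vin=B12: ✓ → 125182
vin=B24: ✓ → 101229
vin=B20: ✓ → 156993
vin=B65: ✓ → 12364
vin=B39: ✓ → 182545
vin=B93: ✓ → 550
vin=B25: ✓ → 109021
vin=B35: ✗
vin=B66: ✓ → 149300
vin=B52: ✓ → 187429
vin=B33: ✓ → 197493
mpg_sum2 = 234397 + 125182 + 101229 + 156993 + 12364 + 182545 + 550 + 109021 + 149300 + 187429 + 197493 = 1456503

mpg_sum=493722, mpg_max=234397, mpg_sum2=1456503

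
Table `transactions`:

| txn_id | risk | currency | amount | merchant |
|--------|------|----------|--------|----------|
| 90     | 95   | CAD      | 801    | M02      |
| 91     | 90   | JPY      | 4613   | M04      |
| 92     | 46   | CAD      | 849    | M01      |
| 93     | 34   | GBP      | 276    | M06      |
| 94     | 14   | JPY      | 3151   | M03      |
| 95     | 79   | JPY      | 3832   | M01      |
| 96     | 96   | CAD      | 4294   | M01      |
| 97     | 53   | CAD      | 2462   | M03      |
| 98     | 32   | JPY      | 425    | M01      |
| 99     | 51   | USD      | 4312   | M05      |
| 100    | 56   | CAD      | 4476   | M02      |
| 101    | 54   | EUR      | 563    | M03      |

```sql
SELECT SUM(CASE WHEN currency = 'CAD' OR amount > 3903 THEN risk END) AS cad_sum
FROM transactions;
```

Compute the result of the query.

txn_id=90: ✓ → 95
txn_id=91: ✓ → 90
txn_id=92: ✓ → 46
txn_id=93: ✗
txn_id=94: ✗
txn_id=95: ✗
txn_id=96: ✓ → 96
txn_id=97: ✓ → 53
txn_id=98: ✗
txn_id=99: ✓ → 51
txn_id=100: ✓ → 56
txn_id=101: ✗
cad_sum = 95 + 90 + 46 + 96 + 53 + 51 + 56 = 487

487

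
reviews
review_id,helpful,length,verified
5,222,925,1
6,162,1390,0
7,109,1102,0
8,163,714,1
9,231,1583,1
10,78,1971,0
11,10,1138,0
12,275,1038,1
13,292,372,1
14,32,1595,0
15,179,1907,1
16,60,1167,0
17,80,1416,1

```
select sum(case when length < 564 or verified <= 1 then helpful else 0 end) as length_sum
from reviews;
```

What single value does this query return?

1893

review_id=5: ✓ → 222
review_id=6: ✓ → 162
review_id=7: ✓ → 109
review_id=8: ✓ → 163
review_id=9: ✓ → 231
review_id=10: ✓ → 78
review_id=11: ✓ → 10
review_id=12: ✓ → 275
review_id=13: ✓ → 292
review_id=14: ✓ → 32
review_id=15: ✓ → 179
review_id=16: ✓ → 60
review_id=17: ✓ → 80
length_sum = 222 + 162 + 109 + 163 + 231 + 78 + 10 + 275 + 292 + 32 + 179 + 60 + 80 = 1893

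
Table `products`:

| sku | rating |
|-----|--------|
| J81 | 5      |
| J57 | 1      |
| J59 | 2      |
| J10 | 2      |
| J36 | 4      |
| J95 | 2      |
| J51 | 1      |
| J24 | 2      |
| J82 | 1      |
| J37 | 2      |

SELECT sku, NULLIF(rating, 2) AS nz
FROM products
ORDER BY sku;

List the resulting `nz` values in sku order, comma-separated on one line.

sku=J10: rating=2 vs 2: equal → NULL
sku=J24: rating=2 vs 2: equal → NULL
sku=J36: rating=4 vs 2: differ → 4
sku=J37: rating=2 vs 2: equal → NULL
sku=J51: rating=1 vs 2: differ → 1
sku=J57: rating=1 vs 2: differ → 1
sku=J59: rating=2 vs 2: equal → NULL
sku=J81: rating=5 vs 2: differ → 5
sku=J82: rating=1 vs 2: differ → 1
sku=J95: rating=2 vs 2: equal → NULL

NULL, NULL, 4, NULL, 1, 1, NULL, 5, 1, NULL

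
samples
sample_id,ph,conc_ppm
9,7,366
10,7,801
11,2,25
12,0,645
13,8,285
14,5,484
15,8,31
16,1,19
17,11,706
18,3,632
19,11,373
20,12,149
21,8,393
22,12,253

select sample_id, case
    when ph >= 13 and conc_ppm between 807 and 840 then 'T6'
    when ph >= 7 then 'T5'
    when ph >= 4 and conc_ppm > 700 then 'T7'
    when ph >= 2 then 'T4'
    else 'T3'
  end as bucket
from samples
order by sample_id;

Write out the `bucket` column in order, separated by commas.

T5, T5, T4, T3, T5, T4, T5, T3, T5, T4, T5, T5, T5, T5

sample_id=9: ph >= 7 → T5
sample_id=10: ph >= 7 → T5
sample_id=11: ph >= 2 → T4
sample_id=12: ELSE → T3
sample_id=13: ph >= 7 → T5
sample_id=14: ph >= 2 → T4
sample_id=15: ph >= 7 → T5
sample_id=16: ELSE → T3
sample_id=17: ph >= 7 → T5
sample_id=18: ph >= 2 → T4
sample_id=19: ph >= 7 → T5
sample_id=20: ph >= 7 → T5
sample_id=21: ph >= 7 → T5
sample_id=22: ph >= 7 → T5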